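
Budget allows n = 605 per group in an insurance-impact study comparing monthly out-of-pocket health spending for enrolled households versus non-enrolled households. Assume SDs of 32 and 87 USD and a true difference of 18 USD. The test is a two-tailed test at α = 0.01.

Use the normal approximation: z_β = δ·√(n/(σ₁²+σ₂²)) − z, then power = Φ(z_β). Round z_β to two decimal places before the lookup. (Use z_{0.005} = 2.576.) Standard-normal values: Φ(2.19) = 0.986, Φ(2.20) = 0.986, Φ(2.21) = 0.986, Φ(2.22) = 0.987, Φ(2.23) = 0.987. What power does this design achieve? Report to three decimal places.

Power ≈ 0.986

z_β = δ·√(n/(σ₁²+σ₂²)) − z_{α/2}
    = 18 · √(605/8593) − 2.576
    = 18 · 0.26534 − 2.576
    = 4.7761 − 2.576 = 2.2001 → 2.20
Power = Φ(2.20) = 0.986.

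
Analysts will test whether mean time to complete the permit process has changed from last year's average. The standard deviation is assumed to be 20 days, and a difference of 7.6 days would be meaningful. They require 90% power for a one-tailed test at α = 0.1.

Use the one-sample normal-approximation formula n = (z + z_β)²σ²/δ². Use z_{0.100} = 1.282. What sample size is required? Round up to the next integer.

n = 46

n = (z_α + z_β)² · σ² / δ²
  = (1.282 + 1.282)² · 20² / 7.6²
  = 6.5741 · 400 / 57.76
  = 45.53
Round up → n = 46.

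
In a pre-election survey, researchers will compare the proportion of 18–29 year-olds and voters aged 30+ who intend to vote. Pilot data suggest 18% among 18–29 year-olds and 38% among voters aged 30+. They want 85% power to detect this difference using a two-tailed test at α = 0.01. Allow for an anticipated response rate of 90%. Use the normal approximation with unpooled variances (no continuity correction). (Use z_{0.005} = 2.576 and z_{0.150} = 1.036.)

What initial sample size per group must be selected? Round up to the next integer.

n = 139 per group

n = (z_{α/2} + z_β)² · [p₁(1−p₁) + p₂(1−p₂)] / (p₁ − p₂)²
  = (2.576 + 1.036)² · (0.18·0.82 + 0.38·0.62) / (-0.20)²
  = (3.612)² · (0.1476 + 0.2356) / 0.0400
  = 13.0465 · 0.3832 / 0.0400
  = 124.99
Adjust for 90% response: 124.99 / 0.90 = 138.87.
Round up → n = 139 per group.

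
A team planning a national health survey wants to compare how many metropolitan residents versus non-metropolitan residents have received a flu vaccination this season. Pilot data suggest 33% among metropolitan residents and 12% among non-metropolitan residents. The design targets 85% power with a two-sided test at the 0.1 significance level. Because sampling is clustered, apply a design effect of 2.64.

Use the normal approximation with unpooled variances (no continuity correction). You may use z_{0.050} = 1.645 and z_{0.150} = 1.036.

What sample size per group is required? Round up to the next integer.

n = (z_{α/2} + z_β)² · [p₁(1−p₁) + p₂(1−p₂)] / (p₁ − p₂)²
  = (1.645 + 1.036)² · (0.33·0.67 + 0.12·0.88) / (0.21)²
  = (2.681)² · (0.2211 + 0.1056) / 0.0441
  = 7.1878 · 0.3267 / 0.0441
  = 53.25
Design effect: 2.64 × 53.25 = 140.58.
Round up → n = 141 per group.

n = 141 per group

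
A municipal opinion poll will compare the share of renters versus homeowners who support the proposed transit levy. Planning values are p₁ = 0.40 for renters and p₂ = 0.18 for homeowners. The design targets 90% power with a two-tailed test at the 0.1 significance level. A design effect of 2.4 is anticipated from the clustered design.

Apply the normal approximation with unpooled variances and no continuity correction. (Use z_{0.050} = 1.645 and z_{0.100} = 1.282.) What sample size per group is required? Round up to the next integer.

n = (z_{α/2} + z_β)² · [p₁(1−p₁) + p₂(1−p₂)] / (p₁ − p₂)²
  = (1.645 + 1.282)² · (0.40·0.60 + 0.18·0.82) / (0.22)²
  = (2.927)² · (0.2400 + 0.1476) / 0.0484
  = 8.5673 · 0.3876 / 0.0484
  = 68.61
Design effect: 2.4 × 68.61 = 164.66.
Round up → n = 165 per group.

n = 165 per group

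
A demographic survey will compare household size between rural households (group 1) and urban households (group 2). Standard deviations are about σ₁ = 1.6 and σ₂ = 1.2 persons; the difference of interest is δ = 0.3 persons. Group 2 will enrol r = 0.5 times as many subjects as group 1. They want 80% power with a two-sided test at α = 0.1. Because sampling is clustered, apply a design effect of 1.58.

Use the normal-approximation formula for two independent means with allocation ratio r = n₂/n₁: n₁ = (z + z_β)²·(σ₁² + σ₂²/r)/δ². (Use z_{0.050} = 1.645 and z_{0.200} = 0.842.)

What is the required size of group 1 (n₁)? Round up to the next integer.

n₁ = (z_{α/2} + z_β)² · (σ₁² + σ₂²/r) / δ²
   = (1.645 + 0.842)² · (1.6² + 1.2²/0.5) / 0.3²
   = 6.1852 · (2.56 + 2.88) / 0.09
   = 6.1852 · 5.44 / 0.09
   = 373.86
Design effect: 1.58 × 373.86 = 590.70.
Round up → n₁ = 591; n₂ = r·n₁ = 0.5 × 591 = 296.

n₁ = 591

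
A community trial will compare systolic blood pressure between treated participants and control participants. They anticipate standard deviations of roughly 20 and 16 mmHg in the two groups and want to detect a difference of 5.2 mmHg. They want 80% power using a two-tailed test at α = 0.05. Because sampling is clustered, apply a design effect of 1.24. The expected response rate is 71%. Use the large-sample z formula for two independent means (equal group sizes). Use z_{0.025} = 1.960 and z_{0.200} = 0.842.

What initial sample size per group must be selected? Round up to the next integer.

n = 333 per group

n = (z_{α/2} + z_β)² · (σ₁² + σ₂²) / δ²
  = (1.960 + 0.842)² · (20² + 16² = 656) / 5.2²
  = 7.8512 · 656 / 27.04
  = 190.47
Design effect: 1.24 × 190.47 = 236.19.
Adjust for 71% response: 236.19 / 0.71 = 332.66.
Round up → n = 333 per group.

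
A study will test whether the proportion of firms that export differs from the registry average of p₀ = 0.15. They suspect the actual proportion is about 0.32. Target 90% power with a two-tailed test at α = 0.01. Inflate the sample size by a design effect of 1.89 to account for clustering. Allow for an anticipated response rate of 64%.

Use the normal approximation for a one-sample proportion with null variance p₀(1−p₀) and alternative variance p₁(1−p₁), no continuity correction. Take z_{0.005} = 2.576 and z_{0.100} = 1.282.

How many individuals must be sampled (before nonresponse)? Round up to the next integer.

n = 236

n = [z_{α/2}·√(p₀q₀) + z_β·√(p₁q₁)]² / (p₁ − p₀)²
  = [2.576·√(0.15·0.85) + 1.282·√(0.32·0.68)]² / (0.17)²
  = [2.576·0.3571 + 1.282·0.4665]² / 0.0289
  = [1.5178]² / 0.0289
  = 79.72
Design effect: 1.89 × 79.72 = 150.67.
Adjust for 64% response: 150.67 / 0.64 = 235.42.
Round up → n = 236.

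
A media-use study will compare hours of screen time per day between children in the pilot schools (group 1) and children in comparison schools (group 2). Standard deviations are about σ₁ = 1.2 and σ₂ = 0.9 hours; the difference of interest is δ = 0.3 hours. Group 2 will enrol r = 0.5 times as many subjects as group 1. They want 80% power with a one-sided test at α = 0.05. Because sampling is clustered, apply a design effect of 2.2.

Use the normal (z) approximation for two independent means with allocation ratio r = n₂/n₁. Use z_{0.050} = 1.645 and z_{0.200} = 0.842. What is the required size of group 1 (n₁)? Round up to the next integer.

n₁ = (z_α + z_β)² · (σ₁² + σ₂²/r) / δ²
   = (1.645 + 0.842)² · (1.2² + 0.9²/0.5) / 0.3²
   = 6.1852 · (1.44 + 1.62) / 0.09
   = 6.1852 · 3.06 / 0.09
   = 210.30
Design effect: 2.2 × 210.30 = 462.65.
Round up → n₁ = 463; n₂ = r·n₁ = 0.5 × 463 = 232.

n₁ = 463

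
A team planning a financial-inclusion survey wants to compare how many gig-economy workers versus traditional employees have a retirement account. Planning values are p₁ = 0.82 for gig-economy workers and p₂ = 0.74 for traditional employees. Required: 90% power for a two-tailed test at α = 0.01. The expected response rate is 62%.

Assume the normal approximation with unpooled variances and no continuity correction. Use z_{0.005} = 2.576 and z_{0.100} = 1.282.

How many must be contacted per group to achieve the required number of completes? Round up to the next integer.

n = (z_{α/2} + z_β)² · [p₁(1−p₁) + p₂(1−p₂)] / (p₁ − p₂)²
  = (2.576 + 1.282)² · (0.82·0.18 + 0.74·0.26) / (0.08)²
  = (3.858)² · (0.1476 + 0.1924) / 0.0064
  = 14.8842 · 0.3400 / 0.0064
  = 790.72
Adjust for 62% response: 790.72 / 0.62 = 1275.36.
Round up → n = 1276 per group.

n = 1276 per group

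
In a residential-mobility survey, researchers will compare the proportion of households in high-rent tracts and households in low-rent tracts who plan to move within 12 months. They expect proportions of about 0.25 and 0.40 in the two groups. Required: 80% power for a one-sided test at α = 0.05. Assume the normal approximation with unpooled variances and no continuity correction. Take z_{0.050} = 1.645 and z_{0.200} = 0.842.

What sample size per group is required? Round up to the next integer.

n = (z_α + z_β)² · [p₁(1−p₁) + p₂(1−p₂)] / (p₁ − p₂)²
  = (1.645 + 0.842)² · (0.25·0.75 + 0.40·0.60) / (-0.15)²
  = (2.487)² · (0.1875 + 0.2400) / 0.0225
  = 6.1852 · 0.4275 / 0.0225
  = 117.52
Round up → n = 118 per group.

n = 118 per group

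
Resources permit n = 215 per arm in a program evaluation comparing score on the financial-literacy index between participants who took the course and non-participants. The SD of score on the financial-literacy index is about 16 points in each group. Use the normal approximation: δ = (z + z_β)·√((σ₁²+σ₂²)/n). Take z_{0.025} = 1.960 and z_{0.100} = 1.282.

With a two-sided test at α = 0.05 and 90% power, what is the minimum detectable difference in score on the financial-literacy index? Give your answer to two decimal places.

δ = (z_{α/2} + z_β) · √((σ₁²+σ₂²)/n)
  = (1.960 + 1.282) · √(512/215)
  = 3.242 · √2.3814
  = 3.242 · 1.5432
  = 5.0030

Minimum detectable difference ≈ 5.00 points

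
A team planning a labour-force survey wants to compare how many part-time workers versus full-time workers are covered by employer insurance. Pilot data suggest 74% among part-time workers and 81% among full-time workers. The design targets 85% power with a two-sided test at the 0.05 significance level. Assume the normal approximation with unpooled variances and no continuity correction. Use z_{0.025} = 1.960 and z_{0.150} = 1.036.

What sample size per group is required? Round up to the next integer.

n = 635 per group

n = (z_{α/2} + z_β)² · [p₁(1−p₁) + p₂(1−p₂)] / (p₁ − p₂)²
  = (1.960 + 1.036)² · (0.74·0.26 + 0.81·0.19) / (-0.07)²
  = (2.996)² · (0.1924 + 0.1539) / 0.0049
  = 8.9760 · 0.3463 / 0.0049
  = 634.37
Round up → n = 635 per group.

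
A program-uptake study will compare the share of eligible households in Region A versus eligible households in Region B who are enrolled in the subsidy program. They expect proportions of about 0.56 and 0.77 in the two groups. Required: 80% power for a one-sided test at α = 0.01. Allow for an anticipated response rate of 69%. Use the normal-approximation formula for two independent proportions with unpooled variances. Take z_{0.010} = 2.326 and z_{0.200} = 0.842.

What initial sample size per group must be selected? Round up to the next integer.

n = 140 per group

n = (z_α + z_β)² · [p₁(1−p₁) + p₂(1−p₂)] / (p₁ − p₂)²
  = (2.326 + 0.842)² · (0.56·0.44 + 0.77·0.23) / (-0.21)²
  = (3.168)² · (0.2464 + 0.1771) / 0.0441
  = 10.0362 · 0.4235 / 0.0441
  = 96.38
Adjust for 69% response: 96.38 / 0.69 = 139.68.
Round up → n = 140 per group.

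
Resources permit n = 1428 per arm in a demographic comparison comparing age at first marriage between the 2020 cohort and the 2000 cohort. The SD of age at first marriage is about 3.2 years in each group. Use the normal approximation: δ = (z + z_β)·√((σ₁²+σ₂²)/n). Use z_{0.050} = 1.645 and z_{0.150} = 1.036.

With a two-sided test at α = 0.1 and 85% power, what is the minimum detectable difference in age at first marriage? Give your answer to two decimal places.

δ = (z_{α/2} + z_β) · √((σ₁²+σ₂²)/n)
  = (1.645 + 1.036) · √(20.48/1428)
  = 2.681 · √0.01434
  = 2.681 · 0.1198
  = 0.3211

Minimum detectable difference ≈ 0.32 years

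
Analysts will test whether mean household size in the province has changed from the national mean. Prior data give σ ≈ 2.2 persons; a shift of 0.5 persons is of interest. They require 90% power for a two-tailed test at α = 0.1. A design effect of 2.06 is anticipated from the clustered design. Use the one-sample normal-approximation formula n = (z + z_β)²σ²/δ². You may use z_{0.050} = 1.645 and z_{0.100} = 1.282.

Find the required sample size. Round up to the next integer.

n = 342

n = (z_{α/2} + z_β)² · σ² / δ²
  = (1.645 + 1.282)² · 2.2² / 0.5²
  = 8.5673 · 4.84 / 0.25
  = 165.86
Design effect: 2.06 × 165.86 = 341.68.
Round up → n = 342.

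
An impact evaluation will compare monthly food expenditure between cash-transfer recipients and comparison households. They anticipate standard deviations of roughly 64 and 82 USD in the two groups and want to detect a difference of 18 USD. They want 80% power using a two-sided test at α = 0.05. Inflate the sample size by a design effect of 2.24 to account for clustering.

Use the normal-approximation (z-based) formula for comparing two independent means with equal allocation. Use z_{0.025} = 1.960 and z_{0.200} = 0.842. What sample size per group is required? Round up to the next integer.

n = (z_{α/2} + z_β)² · (σ₁² + σ₂²) / δ²
  = (1.960 + 0.842)² · (64² + 82² = 10820) / 18²
  = 7.8512 · 10820 / 324
  = 262.19
Design effect: 2.24 × 262.19 = 587.31.
Round up → n = 588 per group.

n = 588 per group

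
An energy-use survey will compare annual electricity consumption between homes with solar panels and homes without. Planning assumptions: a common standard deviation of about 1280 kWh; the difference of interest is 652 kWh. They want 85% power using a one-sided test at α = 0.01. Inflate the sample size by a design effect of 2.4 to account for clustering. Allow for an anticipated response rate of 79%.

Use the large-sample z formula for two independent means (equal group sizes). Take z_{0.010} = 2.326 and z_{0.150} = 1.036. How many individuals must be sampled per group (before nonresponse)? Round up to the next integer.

n = (z_α + z_β)² · (σ₁² + σ₂²) / δ²
  = (2.326 + 1.036)² · (2·1280² = 3276800) / 652²
  = 11.3030 · 3276800 / 425104
  = 87.13
Design effect: 2.4 × 87.13 = 209.10.
Adjust for 79% response: 209.10 / 0.79 = 264.69.
Round up → n = 265 per group.

n = 265 per group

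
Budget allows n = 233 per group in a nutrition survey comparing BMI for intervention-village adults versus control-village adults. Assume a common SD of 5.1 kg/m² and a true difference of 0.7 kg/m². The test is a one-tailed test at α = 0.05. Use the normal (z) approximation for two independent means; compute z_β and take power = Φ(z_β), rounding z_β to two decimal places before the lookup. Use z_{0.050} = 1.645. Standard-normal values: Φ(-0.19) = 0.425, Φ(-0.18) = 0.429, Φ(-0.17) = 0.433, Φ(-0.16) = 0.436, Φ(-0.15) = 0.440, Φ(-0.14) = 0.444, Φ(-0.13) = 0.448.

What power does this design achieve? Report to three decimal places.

z_β = δ·√(n/(σ₁²+σ₂²)) − z_α
    = 0.7 · √(233/52.02) − 1.645
    = 0.7 · 2.11638 − 1.645
    = 1.4815 − 1.645 = -0.1635 → -0.16
Power = Φ(-0.16) = 0.436.

Power ≈ 0.436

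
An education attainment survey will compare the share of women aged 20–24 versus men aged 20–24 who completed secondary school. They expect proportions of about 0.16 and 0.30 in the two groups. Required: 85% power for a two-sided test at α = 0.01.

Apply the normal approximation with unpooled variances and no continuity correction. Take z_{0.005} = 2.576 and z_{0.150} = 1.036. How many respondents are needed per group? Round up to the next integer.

n = 230 per group

n = (z_{α/2} + z_β)² · [p₁(1−p₁) + p₂(1−p₂)] / (p₁ − p₂)²
  = (2.576 + 1.036)² · (0.16·0.84 + 0.30·0.70) / (-0.14)²
  = (3.612)² · (0.1344 + 0.2100) / 0.0196
  = 13.0465 · 0.3444 / 0.0196
  = 229.25
Round up → n = 230 per group.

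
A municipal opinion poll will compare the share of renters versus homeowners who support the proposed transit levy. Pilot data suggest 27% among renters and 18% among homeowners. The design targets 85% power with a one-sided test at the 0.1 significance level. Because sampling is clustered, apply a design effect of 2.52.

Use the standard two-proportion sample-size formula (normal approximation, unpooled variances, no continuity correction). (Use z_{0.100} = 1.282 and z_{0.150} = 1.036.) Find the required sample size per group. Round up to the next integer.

n = 577 per group

n = (z_α + z_β)² · [p₁(1−p₁) + p₂(1−p₂)] / (p₁ − p₂)²
  = (1.282 + 1.036)² · (0.27·0.73 + 0.18·0.82) / (0.09)²
  = (2.318)² · (0.1971 + 0.1476) / 0.0081
  = 5.3731 · 0.3447 / 0.0081
  = 228.66
Design effect: 2.52 × 228.66 = 576.21.
Round up → n = 577 per group.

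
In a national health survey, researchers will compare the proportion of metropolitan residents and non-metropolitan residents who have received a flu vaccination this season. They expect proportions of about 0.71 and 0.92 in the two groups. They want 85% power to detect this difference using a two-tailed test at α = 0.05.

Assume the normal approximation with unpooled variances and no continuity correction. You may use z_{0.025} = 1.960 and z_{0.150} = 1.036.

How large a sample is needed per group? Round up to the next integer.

n = (z_{α/2} + z_β)² · [p₁(1−p₁) + p₂(1−p₂)] / (p₁ − p₂)²
  = (1.960 + 1.036)² · (0.71·0.29 + 0.92·0.08) / (-0.21)²
  = (2.996)² · (0.2059 + 0.0736) / 0.0441
  = 8.9760 · 0.2795 / 0.0441
  = 56.89
Round up → n = 57 per group.

n = 57 per group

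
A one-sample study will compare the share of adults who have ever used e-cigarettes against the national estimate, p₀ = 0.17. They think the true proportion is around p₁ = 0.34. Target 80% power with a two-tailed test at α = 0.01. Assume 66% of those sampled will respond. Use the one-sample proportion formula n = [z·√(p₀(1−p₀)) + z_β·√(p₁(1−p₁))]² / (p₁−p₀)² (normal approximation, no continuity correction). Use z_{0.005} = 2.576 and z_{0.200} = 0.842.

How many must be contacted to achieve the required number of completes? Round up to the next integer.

n = 98

n = [z_{α/2}·√(p₀q₀) + z_β·√(p₁q₁)]² / (p₁ − p₀)²
  = [2.576·√(0.17·0.83) + 0.842·√(0.34·0.66)]² / (0.17)²
  = [2.576·0.3756 + 0.842·0.4737]² / 0.0289
  = [1.3665]² / 0.0289
  = 64.61
Adjust for 66% response: 64.61 / 0.66 = 97.90.
Round up → n = 98.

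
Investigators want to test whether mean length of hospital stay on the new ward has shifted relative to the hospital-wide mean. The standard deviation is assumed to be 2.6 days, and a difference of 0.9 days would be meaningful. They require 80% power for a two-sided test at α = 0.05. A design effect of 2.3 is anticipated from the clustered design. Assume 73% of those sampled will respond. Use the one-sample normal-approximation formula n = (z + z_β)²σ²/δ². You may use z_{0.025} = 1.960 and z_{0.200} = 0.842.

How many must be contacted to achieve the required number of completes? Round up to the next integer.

n = (z_{α/2} + z_β)² · σ² / δ²
  = (1.960 + 0.842)² · 2.6² / 0.9²
  = 7.8512 · 6.76 / 0.81
  = 65.52
Design effect: 2.3 × 65.52 = 150.70.
Adjust for 73% response: 150.70 / 0.73 = 206.44.
Round up → n = 207.

n = 207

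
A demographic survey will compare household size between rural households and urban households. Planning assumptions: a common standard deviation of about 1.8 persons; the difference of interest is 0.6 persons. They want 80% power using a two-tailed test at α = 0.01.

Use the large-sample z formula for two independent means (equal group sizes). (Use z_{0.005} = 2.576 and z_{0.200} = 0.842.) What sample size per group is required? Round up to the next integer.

n = 211 per group

n = (z_{α/2} + z_β)² · (σ₁² + σ₂²) / δ²
  = (2.576 + 0.842)² · (2·1.8² = 6.48) / 0.6²
  = 11.6827 · 6.48 / 0.36
  = 210.29
Round up → n = 211 per group.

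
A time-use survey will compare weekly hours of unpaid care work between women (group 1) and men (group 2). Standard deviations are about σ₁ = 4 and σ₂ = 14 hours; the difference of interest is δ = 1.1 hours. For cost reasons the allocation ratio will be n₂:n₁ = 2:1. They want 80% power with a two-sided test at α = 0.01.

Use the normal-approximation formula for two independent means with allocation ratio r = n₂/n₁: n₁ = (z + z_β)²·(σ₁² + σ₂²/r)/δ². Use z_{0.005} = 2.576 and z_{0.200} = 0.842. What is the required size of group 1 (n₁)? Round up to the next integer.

n₁ = (z_{α/2} + z_β)² · (σ₁² + σ₂²/r) / δ²
   = (2.576 + 0.842)² · (4² + 14²/2) / 1.1²
   = 11.6827 · (16 + 98) / 1.21
   = 11.6827 · 114 / 1.21
   = 1100.69
Round up → n₁ = 1101; n₂ = r·n₁ = 2 × 1101 = 2202.

n₁ = 1101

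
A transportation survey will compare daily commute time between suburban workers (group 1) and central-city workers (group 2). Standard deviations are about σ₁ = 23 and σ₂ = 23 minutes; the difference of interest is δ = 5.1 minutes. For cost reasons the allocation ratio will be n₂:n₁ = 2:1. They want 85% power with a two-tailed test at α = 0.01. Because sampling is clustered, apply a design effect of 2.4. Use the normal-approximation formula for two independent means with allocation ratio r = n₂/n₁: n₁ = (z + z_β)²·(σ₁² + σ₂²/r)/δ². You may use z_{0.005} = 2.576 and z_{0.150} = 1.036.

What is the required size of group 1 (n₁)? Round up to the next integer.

n₁ = 956

n₁ = (z_{α/2} + z_β)² · (σ₁² + σ₂²/r) / δ²
   = (2.576 + 1.036)² · (23² + 23²/2) / 5.1²
   = 13.0465 · (529 + 264.5) / 26.01
   = 13.0465 · 793.5 / 26.01
   = 398.02
Design effect: 2.4 × 398.02 = 955.24.
Round up → n₁ = 956; n₂ = r·n₁ = 2 × 956 = 1912.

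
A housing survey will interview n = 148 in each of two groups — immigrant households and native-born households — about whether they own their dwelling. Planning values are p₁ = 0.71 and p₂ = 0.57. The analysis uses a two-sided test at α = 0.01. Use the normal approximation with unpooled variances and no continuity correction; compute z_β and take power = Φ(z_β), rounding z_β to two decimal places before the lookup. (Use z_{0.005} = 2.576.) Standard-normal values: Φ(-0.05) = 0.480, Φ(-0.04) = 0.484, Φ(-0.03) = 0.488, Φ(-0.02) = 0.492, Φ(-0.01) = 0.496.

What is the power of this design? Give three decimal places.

Power ≈ 0.484

z_β = |p₁−p₂|·√(n/[p₁q₁+p₂q₂]) − z_{α/2}
    = 0.14 · √(148/0.4510) − 2.576
    = 0.14 · 18.1152 − 2.576
    = 2.5361 − 2.576 = -0.0399 → -0.04
Power = Φ(-0.04) = 0.484.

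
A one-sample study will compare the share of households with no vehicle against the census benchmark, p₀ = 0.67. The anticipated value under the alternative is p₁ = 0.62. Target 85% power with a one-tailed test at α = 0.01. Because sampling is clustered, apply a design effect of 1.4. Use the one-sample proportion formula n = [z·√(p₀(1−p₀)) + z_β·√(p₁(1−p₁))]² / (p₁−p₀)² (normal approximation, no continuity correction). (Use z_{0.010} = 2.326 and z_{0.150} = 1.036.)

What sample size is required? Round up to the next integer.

n = 1428

n = [z_α·√(p₀q₀) + z_β·√(p₁q₁)]² / (p₁ − p₀)²
  = [2.326·√(0.67·0.33) + 1.036·√(0.62·0.38)]² / (-0.05)²
  = [2.326·0.4702 + 1.036·0.4854]² / 0.0025
  = [1.5966]² / 0.0025
  = 1019.62
Design effect: 1.4 × 1019.62 = 1427.47.
Round up → n = 1428.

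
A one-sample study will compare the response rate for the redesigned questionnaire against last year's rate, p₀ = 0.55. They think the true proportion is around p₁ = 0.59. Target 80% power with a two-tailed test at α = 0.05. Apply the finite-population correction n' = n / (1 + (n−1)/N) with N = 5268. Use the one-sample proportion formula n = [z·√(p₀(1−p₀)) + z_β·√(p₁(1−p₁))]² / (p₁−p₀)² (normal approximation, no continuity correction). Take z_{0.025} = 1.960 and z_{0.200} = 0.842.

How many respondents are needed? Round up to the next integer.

n = 982

n = [z_{α/2}·√(p₀q₀) + z_β·√(p₁q₁)]² / (p₁ − p₀)²
  = [1.960·√(0.55·0.45) + 0.842·√(0.59·0.41)]² / (0.04)²
  = [1.960·0.4975 + 0.842·0.4918]² / 0.0016
  = [1.3892]² / 0.0016
  = 1206.19
Finite-population correction (N = 5268): 1206.19 / (1 + (1206.19 − 1)/5268) = 981.62.
Round up → n = 982.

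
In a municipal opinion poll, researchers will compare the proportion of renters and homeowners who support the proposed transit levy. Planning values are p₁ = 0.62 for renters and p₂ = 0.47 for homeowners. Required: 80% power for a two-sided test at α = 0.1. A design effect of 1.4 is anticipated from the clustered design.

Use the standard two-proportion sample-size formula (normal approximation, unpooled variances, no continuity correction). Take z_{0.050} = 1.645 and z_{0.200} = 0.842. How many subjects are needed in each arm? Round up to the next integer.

n = (z_{α/2} + z_β)² · [p₁(1−p₁) + p₂(1−p₂)] / (p₁ − p₂)²
  = (1.645 + 0.842)² · (0.62·0.38 + 0.47·0.53) / (0.15)²
  = (2.487)² · (0.2356 + 0.2491) / 0.0225
  = 6.1852 · 0.4847 / 0.0225
  = 133.24
Design effect: 1.4 × 133.24 = 186.54.
Round up → n = 187 per group.

n = 187 per group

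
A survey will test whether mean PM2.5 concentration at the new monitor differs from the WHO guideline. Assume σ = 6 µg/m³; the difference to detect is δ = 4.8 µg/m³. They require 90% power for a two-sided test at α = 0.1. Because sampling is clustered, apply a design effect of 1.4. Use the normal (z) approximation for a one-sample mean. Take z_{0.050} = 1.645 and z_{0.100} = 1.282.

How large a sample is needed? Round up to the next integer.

n = 19

n = (z_{α/2} + z_β)² · σ² / δ²
  = (1.645 + 1.282)² · 6² / 4.8²
  = 8.5673 · 36 / 23.04
  = 13.39
Design effect: 1.4 × 13.39 = 18.74.
Round up → n = 19.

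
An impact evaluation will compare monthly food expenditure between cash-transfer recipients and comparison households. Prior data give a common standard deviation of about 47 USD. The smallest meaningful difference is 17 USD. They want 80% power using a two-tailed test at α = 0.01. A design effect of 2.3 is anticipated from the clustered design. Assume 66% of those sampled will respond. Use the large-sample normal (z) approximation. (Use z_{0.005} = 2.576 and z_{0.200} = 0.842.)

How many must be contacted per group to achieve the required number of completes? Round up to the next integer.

n = (z_{α/2} + z_β)² · (σ₁² + σ₂²) / δ²
  = (2.576 + 0.842)² · (2·47² = 4418) / 17²
  = 11.6827 · 4418 / 289
  = 178.60
Design effect: 2.3 × 178.60 = 410.77.
Adjust for 66% response: 410.77 / 0.66 = 622.38.
Round up → n = 623 per group.

n = 623 per group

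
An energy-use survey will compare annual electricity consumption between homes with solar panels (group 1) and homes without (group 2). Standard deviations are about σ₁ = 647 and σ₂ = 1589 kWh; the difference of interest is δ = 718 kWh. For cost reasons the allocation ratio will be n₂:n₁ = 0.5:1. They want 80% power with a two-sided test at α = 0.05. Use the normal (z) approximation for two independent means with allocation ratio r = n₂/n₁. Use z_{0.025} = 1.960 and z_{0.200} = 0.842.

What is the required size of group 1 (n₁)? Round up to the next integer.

n₁ = (z_{α/2} + z_β)² · (σ₁² + σ₂²/r) / δ²
   = (1.960 + 0.842)² · (647² + 1589²/0.5) / 718²
   = 7.8512 · (418609 + 5049842) / 515524
   = 7.8512 · 5468451 / 515524
   = 83.28
Round up → n₁ = 84; n₂ = r·n₁ = 0.5 × 84 = 42.

n₁ = 84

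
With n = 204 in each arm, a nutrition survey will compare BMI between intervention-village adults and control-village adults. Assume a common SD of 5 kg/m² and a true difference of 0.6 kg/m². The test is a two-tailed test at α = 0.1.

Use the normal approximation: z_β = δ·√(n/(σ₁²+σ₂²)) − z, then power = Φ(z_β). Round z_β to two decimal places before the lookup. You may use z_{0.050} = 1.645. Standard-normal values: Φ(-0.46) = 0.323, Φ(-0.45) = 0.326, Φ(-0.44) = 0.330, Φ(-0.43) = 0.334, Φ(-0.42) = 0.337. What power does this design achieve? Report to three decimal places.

Power ≈ 0.334

z_β = δ·√(n/(σ₁²+σ₂²)) − z_{α/2}
    = 0.6 · √(204/50) − 1.645
    = 0.6 · 2.01990 − 1.645
    = 1.2119 − 1.645 = -0.4331 → -0.43
Power = Φ(-0.43) = 0.334.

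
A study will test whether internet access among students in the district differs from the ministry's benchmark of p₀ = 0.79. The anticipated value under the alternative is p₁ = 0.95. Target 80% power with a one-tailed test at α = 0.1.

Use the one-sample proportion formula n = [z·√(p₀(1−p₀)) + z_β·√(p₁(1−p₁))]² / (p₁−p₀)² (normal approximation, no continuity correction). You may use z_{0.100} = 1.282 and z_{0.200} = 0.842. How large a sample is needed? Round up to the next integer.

n = [z_α·√(p₀q₀) + z_β·√(p₁q₁)]² / (p₁ − p₀)²
  = [1.282·√(0.79·0.21) + 0.842·√(0.95·0.05)]² / (0.16)²
  = [1.282·0.4073 + 0.842·0.2179]² / 0.0256
  = [0.7057]² / 0.0256
  = 19.45
Round up → n = 20.

n = 20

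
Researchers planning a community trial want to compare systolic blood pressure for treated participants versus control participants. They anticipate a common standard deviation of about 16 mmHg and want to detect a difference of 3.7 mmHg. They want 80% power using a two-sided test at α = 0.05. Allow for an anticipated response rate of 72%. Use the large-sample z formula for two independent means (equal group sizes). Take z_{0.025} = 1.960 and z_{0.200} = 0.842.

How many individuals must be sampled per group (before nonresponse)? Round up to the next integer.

n = 408 per group

n = (z_{α/2} + z_β)² · (σ₁² + σ₂²) / δ²
  = (1.960 + 0.842)² · (2·16² = 512) / 3.7²
  = 7.8512 · 512 / 13.69
  = 293.63
Adjust for 72% response: 293.63 / 0.72 = 407.82.
Round up → n = 408 per group.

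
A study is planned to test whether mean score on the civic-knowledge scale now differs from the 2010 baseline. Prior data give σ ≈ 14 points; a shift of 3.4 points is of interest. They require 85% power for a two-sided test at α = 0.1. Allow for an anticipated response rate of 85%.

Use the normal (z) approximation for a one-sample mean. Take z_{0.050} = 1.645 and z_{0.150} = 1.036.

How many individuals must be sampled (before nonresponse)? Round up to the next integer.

n = 144

n = (z_{α/2} + z_β)² · σ² / δ²
  = (1.645 + 1.036)² · 14² / 3.4²
  = 7.1878 · 196 / 11.56
  = 121.87
Adjust for 85% response: 121.87 / 0.85 = 143.37.
Round up → n = 144.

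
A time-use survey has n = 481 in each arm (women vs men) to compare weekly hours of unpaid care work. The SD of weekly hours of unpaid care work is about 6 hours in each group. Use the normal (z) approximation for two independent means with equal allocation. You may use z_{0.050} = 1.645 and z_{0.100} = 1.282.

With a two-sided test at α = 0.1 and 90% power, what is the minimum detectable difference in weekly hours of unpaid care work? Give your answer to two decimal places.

δ = (z_{α/2} + z_β) · √((σ₁²+σ₂²)/n)
  = (1.645 + 1.282) · √(72/481)
  = 2.927 · √0.14969
  = 2.927 · 0.3869
  = 1.1324

Minimum detectable difference ≈ 1.13 hours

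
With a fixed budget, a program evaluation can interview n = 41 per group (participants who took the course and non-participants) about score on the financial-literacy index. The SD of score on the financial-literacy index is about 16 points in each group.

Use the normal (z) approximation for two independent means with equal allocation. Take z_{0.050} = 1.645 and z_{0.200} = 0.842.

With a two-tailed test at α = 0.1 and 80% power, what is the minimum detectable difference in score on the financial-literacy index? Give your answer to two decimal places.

δ = (z_{α/2} + z_β) · √((σ₁²+σ₂²)/n)
  = (1.645 + 0.842) · √(512/41)
  = 2.487 · √12.4878
  = 2.487 · 3.5338
  = 8.7886

Minimum detectable difference ≈ 8.79 points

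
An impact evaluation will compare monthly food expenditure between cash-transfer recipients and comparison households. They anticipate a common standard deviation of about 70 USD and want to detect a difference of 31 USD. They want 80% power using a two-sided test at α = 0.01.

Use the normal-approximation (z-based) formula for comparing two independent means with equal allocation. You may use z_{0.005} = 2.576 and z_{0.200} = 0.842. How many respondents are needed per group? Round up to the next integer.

n = 120 per group

n = (z_{α/2} + z_β)² · (σ₁² + σ₂²) / δ²
  = (2.576 + 0.842)² · (2·70² = 9800) / 31²
  = 11.6827 · 9800 / 961
  = 119.14
Round up → n = 120 per group.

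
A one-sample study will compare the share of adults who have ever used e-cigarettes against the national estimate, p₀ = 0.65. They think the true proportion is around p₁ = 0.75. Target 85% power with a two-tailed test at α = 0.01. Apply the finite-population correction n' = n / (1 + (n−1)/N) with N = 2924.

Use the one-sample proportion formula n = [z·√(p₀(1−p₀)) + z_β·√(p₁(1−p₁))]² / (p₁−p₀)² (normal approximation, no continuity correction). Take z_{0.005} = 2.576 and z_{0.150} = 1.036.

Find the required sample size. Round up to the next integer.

n = [z_{α/2}·√(p₀q₀) + z_β·√(p₁q₁)]² / (p₁ − p₀)²
  = [2.576·√(0.65·0.35) + 1.036·√(0.75·0.25)]² / (0.10)²
  = [2.576·0.4770 + 1.036·0.4330]² / 0.0100
  = [1.6773]² / 0.0100
  = 281.33
Finite-population correction (N = 2924): 281.33 / (1 + (281.33 − 1)/2924) = 256.71.
Round up → n = 257.

n = 257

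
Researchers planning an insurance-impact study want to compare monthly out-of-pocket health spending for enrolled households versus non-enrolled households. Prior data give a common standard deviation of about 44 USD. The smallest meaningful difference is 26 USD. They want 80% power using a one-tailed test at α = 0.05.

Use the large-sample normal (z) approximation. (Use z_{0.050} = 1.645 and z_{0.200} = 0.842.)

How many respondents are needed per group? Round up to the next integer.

n = (z_α + z_β)² · (σ₁² + σ₂²) / δ²
  = (1.645 + 0.842)² · (2·44² = 3872) / 26²
  = 6.1852 · 3872 / 676
  = 35.43
Round up → n = 36 per group.

n = 36 per group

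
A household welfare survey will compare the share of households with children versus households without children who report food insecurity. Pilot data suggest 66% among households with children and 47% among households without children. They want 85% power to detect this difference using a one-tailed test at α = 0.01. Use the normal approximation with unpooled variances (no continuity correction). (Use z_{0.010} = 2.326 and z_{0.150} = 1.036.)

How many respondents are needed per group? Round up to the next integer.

n = (z_α + z_β)² · [p₁(1−p₁) + p₂(1−p₂)] / (p₁ − p₂)²
  = (2.326 + 1.036)² · (0.66·0.34 + 0.47·0.53) / (0.19)²
  = (3.362)² · (0.2244 + 0.2491) / 0.0361
  = 11.3030 · 0.4735 / 0.0361
  = 148.25
Round up → n = 149 per group.

n = 149 per group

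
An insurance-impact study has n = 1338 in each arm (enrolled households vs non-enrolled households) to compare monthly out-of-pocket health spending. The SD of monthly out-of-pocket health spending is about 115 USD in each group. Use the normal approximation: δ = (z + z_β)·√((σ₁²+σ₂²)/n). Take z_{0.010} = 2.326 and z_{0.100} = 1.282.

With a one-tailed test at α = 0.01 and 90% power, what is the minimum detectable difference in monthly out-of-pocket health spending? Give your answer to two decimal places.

Minimum detectable difference ≈ 16.04 USD

δ = (z_α + z_β) · √((σ₁²+σ₂²)/n)
  = (2.326 + 1.282) · √(26450/1338)
  = 3.608 · √19.7683
  = 3.608 · 4.4462
  = 16.0417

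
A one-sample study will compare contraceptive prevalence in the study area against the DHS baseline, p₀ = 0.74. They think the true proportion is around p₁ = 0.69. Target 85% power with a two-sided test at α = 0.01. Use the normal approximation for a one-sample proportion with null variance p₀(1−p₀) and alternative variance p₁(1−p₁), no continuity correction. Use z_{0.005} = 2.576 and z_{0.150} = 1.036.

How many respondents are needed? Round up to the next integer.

n = [z_{α/2}·√(p₀q₀) + z_β·√(p₁q₁)]² / (p₁ − p₀)²
  = [2.576·√(0.74·0.26) + 1.036·√(0.69·0.31)]² / (-0.05)²
  = [2.576·0.4386 + 1.036·0.4625]² / 0.0025
  = [1.6091]² / 0.0025
  = 1035.64
Round up → n = 1036.

n = 1036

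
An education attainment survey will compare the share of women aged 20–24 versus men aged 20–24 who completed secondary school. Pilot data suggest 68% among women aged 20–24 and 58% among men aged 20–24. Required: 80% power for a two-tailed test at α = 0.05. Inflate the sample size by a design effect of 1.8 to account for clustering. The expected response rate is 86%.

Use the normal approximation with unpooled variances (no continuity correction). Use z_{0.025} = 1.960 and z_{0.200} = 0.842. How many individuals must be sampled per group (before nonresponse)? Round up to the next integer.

n = 758 per group

n = (z_{α/2} + z_β)² · [p₁(1−p₁) + p₂(1−p₂)] / (p₁ − p₂)²
  = (1.960 + 0.842)² · (0.68·0.32 + 0.58·0.42) / (0.10)²
  = (2.802)² · (0.2176 + 0.2436) / 0.0100
  = 7.8512 · 0.4612 / 0.0100
  = 362.10
Design effect: 1.8 × 362.10 = 651.78.
Adjust for 86% response: 651.78 / 0.86 = 757.88.
Round up → n = 758 per group.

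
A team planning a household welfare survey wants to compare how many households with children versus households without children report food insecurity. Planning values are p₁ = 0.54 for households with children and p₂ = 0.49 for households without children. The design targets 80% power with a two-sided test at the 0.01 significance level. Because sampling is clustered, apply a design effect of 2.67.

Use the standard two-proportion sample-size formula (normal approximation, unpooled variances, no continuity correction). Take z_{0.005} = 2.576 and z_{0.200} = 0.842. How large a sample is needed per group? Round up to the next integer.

n = (z_{α/2} + z_β)² · [p₁(1−p₁) + p₂(1−p₂)] / (p₁ − p₂)²
  = (2.576 + 0.842)² · (0.54·0.46 + 0.49·0.51) / (0.05)²
  = (3.418)² · (0.2484 + 0.2499) / 0.0025
  = 11.6827 · 0.4983 / 0.0025
  = 2328.60
Design effect: 2.67 × 2328.60 = 6217.36.
Round up → n = 6218 per group.

n = 6218 per group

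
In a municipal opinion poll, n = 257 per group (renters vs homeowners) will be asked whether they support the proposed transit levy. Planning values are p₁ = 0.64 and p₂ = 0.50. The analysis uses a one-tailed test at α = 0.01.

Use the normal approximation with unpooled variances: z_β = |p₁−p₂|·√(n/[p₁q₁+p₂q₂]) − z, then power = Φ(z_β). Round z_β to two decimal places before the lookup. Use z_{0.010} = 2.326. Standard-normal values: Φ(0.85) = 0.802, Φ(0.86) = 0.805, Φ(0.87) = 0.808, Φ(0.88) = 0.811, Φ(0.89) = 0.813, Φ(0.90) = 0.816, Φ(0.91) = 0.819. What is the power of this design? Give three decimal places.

Power ≈ 0.819

z_β = |p₁−p₂|·√(n/[p₁q₁+p₂q₂]) − z_α
    = 0.14 · √(257/0.4804) − 2.326
    = 0.14 · 23.1294 − 2.326
    = 3.2381 − 2.326 = 0.9121 → 0.91
Power = Φ(0.91) = 0.819.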